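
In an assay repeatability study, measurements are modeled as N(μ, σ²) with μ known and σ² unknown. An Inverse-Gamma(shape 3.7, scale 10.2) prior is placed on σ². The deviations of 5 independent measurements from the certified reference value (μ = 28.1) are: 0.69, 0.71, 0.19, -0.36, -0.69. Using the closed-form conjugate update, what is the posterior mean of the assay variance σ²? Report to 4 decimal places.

2.1175

With known mean μ and an Inverse-Gamma(α, β) prior on σ², the Normal likelihood is conjugate: posterior is Inv-Gamma(α + n/2, β + Σ(xᵢ−μ)²/2).
Σ(xᵢ−μ)² = (0.69)² + (0.71)² + (0.19)² + (-0.36)² + (-0.69)² = 1.6220.
Posterior: Inv-Gamma(3.7 + 5/2, 10.2 + 1.6220/2) = Inv-Gamma(6.20, 11.01100).
E[σ²|data] = β/(α−1) = 11.01100/5.20 = 2.1175.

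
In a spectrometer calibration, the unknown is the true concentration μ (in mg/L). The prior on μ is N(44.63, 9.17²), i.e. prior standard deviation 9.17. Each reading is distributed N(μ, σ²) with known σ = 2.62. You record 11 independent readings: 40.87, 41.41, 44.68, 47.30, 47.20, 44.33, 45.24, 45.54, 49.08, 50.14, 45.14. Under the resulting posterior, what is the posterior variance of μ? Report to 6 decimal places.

For Normal data with known variance σ², a Normal(μ₀, σ₀²) prior on μ is conjugate. Posterior precision = 1/σ₀² + n/σ²; posterior mean is the precision-weighted average of μ₀ and x̄.
σ₀² = 9.17² = 84.0889, σ² = 2.62² = 6.8644; σ² + n·σ₀² = 6.8644 + 11·84.0889 = 931.8423.
Posterior precision = 1/σ₀² + n/σ² = 1/84.0889 + 11/6.8644 = (σ² + n·σ₀²)/(σ₀²σ²) = 931.8423/(84.0889·6.8644); posterior variance σₙ² = σ₀²σ²/(σ² + n·σ₀²) = 84.0889·6.8644/931.8423 = 0.619439.

0.619439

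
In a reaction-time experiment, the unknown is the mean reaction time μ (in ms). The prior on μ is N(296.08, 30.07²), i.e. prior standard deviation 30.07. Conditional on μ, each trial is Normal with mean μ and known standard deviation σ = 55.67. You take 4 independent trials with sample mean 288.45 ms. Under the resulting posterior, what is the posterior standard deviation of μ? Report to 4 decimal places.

20.4268

For Normal data with known variance σ², a Normal(μ₀, σ₀²) prior on μ is conjugate. Posterior precision = 1/σ₀² + n/σ²; posterior mean is the precision-weighted average of μ₀ and x̄.
σ₀² = 30.07² = 904.2049, σ² = 55.67² = 3099.1489; σ² + n·σ₀² = 3099.1489 + 4·904.2049 = 6715.9685.
Posterior precision = 1/σ₀² + n/σ² = 1/904.2049 + 4/3099.1489 = (σ² + n·σ₀²)/(σ₀²σ²) = 6715.9685/(904.2049·3099.1489); posterior variance σₙ² = σ₀²σ²/(σ² + n·σ₀²) = 904.2049·3099.1489/6715.9685 = 417.254134.
Posterior SD = √σₙ² = √(904.2049·3099.1489/6715.9685) = 20.4268.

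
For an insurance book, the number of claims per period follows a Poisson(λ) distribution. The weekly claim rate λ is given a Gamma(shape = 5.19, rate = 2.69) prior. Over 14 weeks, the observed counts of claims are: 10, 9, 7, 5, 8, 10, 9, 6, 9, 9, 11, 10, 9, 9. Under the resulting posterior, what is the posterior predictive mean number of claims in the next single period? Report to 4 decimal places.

7.5608

With a Gamma(shape α, rate β) prior, the Poisson likelihood is conjugate: the posterior is Gamma(α + ΣXᵢ, β + n).
Sum of counts S = 121 over n = 14 weeks.
Posterior: Gamma(α+S, β+n) = Gamma(5.19+121, 2.69+14) = Gamma(126.19, 16.69).
The predictive distribution for one future period is NegBinom with mean α/β = 7.5608.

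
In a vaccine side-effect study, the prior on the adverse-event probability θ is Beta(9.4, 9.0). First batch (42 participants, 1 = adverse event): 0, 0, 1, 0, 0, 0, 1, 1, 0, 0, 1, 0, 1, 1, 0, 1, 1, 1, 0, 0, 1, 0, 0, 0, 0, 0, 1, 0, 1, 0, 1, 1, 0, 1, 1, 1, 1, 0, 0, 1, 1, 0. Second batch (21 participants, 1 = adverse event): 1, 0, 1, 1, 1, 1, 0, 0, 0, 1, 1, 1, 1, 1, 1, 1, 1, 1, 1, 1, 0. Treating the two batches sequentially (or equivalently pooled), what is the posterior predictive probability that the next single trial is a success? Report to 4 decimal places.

The Beta prior is conjugate to a Binomial/Bernoulli likelihood; the update adds successes to α and failures to β.
After batch 1: Beta(9.4+20, 9.0+22) = Beta(29.4, 31.0).
After batch 2: Beta(29.4+16, 31.0+5) = Beta(45.4, 36.0).
For a single future Bernoulli trial, P(success | data) = α/(α+β) = 0.5577.

0.5577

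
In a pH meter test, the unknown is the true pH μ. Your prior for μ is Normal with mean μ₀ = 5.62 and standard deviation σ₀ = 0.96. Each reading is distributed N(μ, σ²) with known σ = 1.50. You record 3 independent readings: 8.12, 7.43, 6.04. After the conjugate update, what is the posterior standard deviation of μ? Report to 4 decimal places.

0.6430

For Normal data with known variance σ², a Normal(μ₀, σ₀²) prior on μ is conjugate. Posterior precision = 1/σ₀² + n/σ²; posterior mean is the precision-weighted average of μ₀ and x̄.
σ₀² = 0.96² = 0.9216, σ² = 1.50² = 2.25; σ² + n·σ₀² = 2.25 + 3·0.9216 = 5.0148.
Posterior precision = 1/σ₀² + n/σ² = 1/0.9216 + 3/2.25 = (σ² + n·σ₀²)/(σ₀²σ²) = 5.0148/(0.9216·2.25); posterior variance σₙ² = σ₀²σ²/(σ² + n·σ₀²) = 0.9216·2.25/5.0148 = 0.413496.
Posterior SD = √σₙ² = √(0.9216·2.25/5.0148) = 0.6430.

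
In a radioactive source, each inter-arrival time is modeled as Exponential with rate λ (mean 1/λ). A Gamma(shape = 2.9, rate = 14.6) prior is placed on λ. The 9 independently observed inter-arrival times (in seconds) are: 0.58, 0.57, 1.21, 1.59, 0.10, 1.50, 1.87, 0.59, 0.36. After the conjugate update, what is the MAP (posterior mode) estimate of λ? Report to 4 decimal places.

0.4745

With a Gamma(shape α, rate β) prior on the exponential rate λ, the posterior after n observations with total T = Σxᵢ is Gamma(α+n, β+T).
Sum of observations T = 8.37 seconds; n = 9.
Posterior: Gamma(2.9+9, 14.6+8.37) = Gamma(11.9, 22.97).
Mode = (α−1)/β = 0.4745.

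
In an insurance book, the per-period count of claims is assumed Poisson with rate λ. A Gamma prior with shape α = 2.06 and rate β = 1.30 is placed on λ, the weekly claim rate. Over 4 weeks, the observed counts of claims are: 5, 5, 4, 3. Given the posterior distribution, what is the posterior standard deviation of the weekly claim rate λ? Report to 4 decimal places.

With a Gamma(shape α, rate β) prior, the Poisson likelihood is conjugate: the posterior is Gamma(α + ΣXᵢ, β + n).
Sum of counts S = 17 over n = 4 weeks.
Posterior: Gamma(α+S, β+n) = Gamma(2.06+17, 1.30+4) = Gamma(19.06, 5.30).
SD = √α/β = √19.06/5.30 = 0.8237.

0.8237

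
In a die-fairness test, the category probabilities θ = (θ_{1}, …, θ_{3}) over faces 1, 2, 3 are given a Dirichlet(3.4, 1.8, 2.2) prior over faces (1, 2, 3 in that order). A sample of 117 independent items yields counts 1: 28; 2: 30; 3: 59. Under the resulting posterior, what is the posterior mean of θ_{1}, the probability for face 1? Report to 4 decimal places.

0.2524

The Dirichlet prior is conjugate to the Multinomial likelihood: each posterior αⱼ = prior αⱼ + observed count nⱼ.
Posterior concentration: (31.4, 31.8, 61.2), total = 124.4.
E[θ_{1}|data] = α_{1}/Σα = 31.4/124.4 = 0.2524.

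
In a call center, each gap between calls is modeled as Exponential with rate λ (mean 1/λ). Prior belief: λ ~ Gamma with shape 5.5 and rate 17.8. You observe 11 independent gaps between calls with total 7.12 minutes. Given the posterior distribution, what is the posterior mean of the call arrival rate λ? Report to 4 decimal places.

0.6621

With a Gamma(shape α, rate β) prior on the exponential rate λ, the posterior after n observations with total T = Σxᵢ is Gamma(α+n, β+T).
Posterior: Gamma(5.5+11, 17.8+7.12) = Gamma(16.5, 24.92).
Posterior mean of λ = α/β = 16.5/24.92 = 0.6621.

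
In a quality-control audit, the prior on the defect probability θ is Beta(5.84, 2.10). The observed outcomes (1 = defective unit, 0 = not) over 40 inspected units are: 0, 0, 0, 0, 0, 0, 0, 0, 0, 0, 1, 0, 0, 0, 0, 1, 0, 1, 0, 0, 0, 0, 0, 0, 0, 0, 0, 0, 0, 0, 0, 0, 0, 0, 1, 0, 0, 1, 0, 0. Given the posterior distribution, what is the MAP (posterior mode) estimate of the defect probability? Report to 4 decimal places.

0.2142

The Beta prior is conjugate to a Binomial/Bernoulli likelihood; the update adds successes to α and failures to β.
Posterior: Beta(α+k, β+n−k) = Beta(5.84+5, 2.10+35) = Beta(10.84, 37.10).
Mode of Beta(a,b) for a,b>1 is (a−1)/(a+b−2) = 9.84/45.94 = 0.2142.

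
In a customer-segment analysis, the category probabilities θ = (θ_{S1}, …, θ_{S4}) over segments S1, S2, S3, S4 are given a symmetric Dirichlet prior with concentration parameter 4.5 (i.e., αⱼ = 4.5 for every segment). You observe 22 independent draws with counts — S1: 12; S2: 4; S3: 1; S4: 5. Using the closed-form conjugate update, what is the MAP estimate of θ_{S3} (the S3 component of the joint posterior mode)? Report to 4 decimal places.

0.1250

The Dirichlet prior is conjugate to the Multinomial likelihood: each posterior αⱼ = prior αⱼ + observed count nⱼ.
Posterior concentration: (16.5, 8.5, 5.5, 9.5), total = 40.0.
Joint mode component: (α_{S3}−1)/(Σα−K) = 4.5/36.0 = 0.1250.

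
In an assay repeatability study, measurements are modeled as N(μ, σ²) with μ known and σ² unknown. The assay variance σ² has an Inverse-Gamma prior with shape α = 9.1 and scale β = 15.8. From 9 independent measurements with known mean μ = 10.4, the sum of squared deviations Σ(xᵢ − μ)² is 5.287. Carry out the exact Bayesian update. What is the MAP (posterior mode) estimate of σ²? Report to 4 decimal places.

With known mean μ and an Inverse-Gamma(α, β) prior on σ², the Normal likelihood is conjugate: posterior is Inv-Gamma(α + n/2, β + Σ(xᵢ−μ)²/2).
Posterior: Inv-Gamma(9.1 + 9/2, 15.8 + 5.287/2) = Inv-Gamma(13.60, 18.4435).
Mode = β/(α+1) = 18.4435/14.60 = 1.2633.

1.2633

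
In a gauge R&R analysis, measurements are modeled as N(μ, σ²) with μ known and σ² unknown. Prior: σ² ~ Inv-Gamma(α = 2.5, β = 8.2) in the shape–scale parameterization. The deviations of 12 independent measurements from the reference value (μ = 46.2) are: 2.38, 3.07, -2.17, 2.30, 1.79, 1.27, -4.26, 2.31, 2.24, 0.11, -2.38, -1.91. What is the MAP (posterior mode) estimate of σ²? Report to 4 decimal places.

4.4280

With known mean μ and an Inverse-Gamma(α, β) prior on σ², the Normal likelihood is conjugate: posterior is Inv-Gamma(α + n/2, β + Σ(xᵢ−μ)²/2).
Σ(xᵢ−μ)² = (2.38)² + (3.07)² + (-2.17)² + (2.30)² + (1.79)² + (1.27)² + (-4.26)² + (2.31)² + (2.24)² + (0.11)² + (-2.38)² + (-1.91)² = 67.7311.
Posterior: Inv-Gamma(2.5 + 12/2, 8.2 + 67.7311/2) = Inv-Gamma(8.50, 42.06555).
Mode = β/(α+1) = 42.06555/9.50 = 4.4280.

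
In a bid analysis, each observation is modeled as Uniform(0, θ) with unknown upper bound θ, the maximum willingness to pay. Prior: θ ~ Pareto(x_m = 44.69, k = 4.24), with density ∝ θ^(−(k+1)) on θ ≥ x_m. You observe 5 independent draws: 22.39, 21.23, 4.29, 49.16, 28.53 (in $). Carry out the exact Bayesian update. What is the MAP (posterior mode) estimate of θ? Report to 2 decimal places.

A Pareto(scale x_m, shape k) prior on the upper bound θ of Uniform(0, θ) is conjugate: posterior is Pareto(max(x_m, max xᵢ), k + n).
Sample maximum = 49.16; prior scale x_m = 44.69 → posterior scale = max = 49.16.
Posterior shape = 4.24 + 5 = 9.24.
The Pareto density is decreasing on [x_m, ∞), so the mode is x_m = 49.16.

49.16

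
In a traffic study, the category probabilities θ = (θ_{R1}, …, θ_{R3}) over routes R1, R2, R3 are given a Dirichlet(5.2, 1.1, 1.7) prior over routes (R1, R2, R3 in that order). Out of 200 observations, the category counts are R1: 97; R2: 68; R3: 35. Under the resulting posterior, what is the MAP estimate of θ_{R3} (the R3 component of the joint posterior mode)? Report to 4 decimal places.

0.1741

The Dirichlet prior is conjugate to the Multinomial likelihood: each posterior αⱼ = prior αⱼ + observed count nⱼ.
Posterior concentration: (102.2, 69.1, 36.7), total = 208.0.
Joint mode component: (α_{R3}−1)/(Σα−K) = 35.7/205.0 = 0.1741.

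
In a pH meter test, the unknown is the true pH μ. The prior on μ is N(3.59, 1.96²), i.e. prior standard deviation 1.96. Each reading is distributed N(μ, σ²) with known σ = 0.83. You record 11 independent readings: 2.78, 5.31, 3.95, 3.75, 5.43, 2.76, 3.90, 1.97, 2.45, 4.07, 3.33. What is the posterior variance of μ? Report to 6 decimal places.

For Normal data with known variance σ², a Normal(μ₀, σ₀²) prior on μ is conjugate. Posterior precision = 1/σ₀² + n/σ²; posterior mean is the precision-weighted average of μ₀ and x̄.
σ₀² = 1.96² = 3.8416, σ² = 0.83² = 0.6889; σ² + n·σ₀² = 0.6889 + 11·3.8416 = 42.9465.
Posterior precision = 1/σ₀² + n/σ² = 1/3.8416 + 11/0.6889 = (σ² + n·σ₀²)/(σ₀²σ²) = 42.9465/(3.8416·0.6889); posterior variance σₙ² = σ₀²σ²/(σ² + n·σ₀²) = 3.8416·0.6889/42.9465 = 0.061623.

0.061623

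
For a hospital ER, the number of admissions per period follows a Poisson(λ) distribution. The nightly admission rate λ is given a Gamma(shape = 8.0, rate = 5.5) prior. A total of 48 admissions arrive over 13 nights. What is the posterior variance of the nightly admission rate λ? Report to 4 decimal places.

0.1636

With a Gamma(shape α, rate β) prior, the Poisson likelihood is conjugate: the posterior is Gamma(α + ΣXᵢ, β + n).
Posterior: Gamma(α+S, β+n) = Gamma(8.0+48, 5.5+13) = Gamma(56.0, 18.5).
Var = α/β² = 56.0/18.5² = 0.1636.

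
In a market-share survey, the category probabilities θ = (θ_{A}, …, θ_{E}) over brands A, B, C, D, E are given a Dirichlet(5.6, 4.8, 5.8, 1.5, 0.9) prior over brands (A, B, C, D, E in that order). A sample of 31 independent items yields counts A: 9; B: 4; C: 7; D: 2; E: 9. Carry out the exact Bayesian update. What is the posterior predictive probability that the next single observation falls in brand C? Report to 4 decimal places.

The Dirichlet prior is conjugate to the Multinomial likelihood: each posterior αⱼ = prior αⱼ + observed count nⱼ.
Posterior concentration: (14.6, 8.8, 12.8, 3.5, 9.9), total = 49.6.
P(next = C | data) = α_{C}/Σα = 0.2581.

0.2581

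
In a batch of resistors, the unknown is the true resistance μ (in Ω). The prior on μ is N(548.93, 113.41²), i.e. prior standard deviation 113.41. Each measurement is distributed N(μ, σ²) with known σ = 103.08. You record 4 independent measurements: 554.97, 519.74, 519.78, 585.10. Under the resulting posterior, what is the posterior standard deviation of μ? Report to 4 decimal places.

For Normal data with known variance σ², a Normal(μ₀, σ₀²) prior on μ is conjugate. Posterior precision = 1/σ₀² + n/σ²; posterior mean is the precision-weighted average of μ₀ and x̄.
σ₀² = 113.41² = 12861.8281, σ² = 103.08² = 10625.4864; σ² + n·σ₀² = 10625.4864 + 4·12861.8281 = 62072.7988.
Posterior precision = 1/σ₀² + n/σ² = 1/12861.8281 + 4/10625.4864 = (σ² + n·σ₀²)/(σ₀²σ²) = 62072.7988/(12861.8281·10625.4864); posterior variance σₙ² = σ₀²σ²/(σ² + n·σ₀²) = 12861.8281·10625.4864/62072.7988 = 2201.659700.
Posterior SD = √σₙ² = √(12861.8281·10625.4864/62072.7988) = 46.9218.

46.9218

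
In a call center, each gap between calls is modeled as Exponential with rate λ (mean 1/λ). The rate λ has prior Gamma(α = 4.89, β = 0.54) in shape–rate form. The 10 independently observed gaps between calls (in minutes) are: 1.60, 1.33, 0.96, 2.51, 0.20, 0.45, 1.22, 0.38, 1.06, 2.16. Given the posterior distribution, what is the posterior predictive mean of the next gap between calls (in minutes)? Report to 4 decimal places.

0.8934

With a Gamma(shape α, rate β) prior on the exponential rate λ, the posterior after n observations with total T = Σxᵢ is Gamma(α+n, β+T).
Sum of observations T = 11.87 minutes; n = 10.
Posterior: Gamma(4.89+10, 0.54+11.87) = Gamma(14.89, 12.41).
The predictive distribution for the next observation is Lomax; its mean is β/(α−1) = 12.41/13.89 = 0.8934.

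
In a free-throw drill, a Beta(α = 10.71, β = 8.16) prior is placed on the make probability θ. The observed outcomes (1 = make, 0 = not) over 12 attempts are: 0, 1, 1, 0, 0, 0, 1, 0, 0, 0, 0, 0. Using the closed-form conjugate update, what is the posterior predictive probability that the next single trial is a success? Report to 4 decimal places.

0.4441

The Beta prior is conjugate to a Binomial/Bernoulli likelihood; the update adds successes to α and failures to β.
Posterior: Beta(α+k, β+n−k) = Beta(10.71+3, 8.16+9) = Beta(13.71, 17.16).
For a single future Bernoulli trial, P(success | data) = α/(α+β) = 0.4441.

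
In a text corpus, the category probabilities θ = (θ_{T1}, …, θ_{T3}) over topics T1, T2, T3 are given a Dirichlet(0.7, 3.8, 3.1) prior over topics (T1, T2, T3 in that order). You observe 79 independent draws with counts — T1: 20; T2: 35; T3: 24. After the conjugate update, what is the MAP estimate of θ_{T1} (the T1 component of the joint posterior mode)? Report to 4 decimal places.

The Dirichlet prior is conjugate to the Multinomial likelihood: each posterior αⱼ = prior αⱼ + observed count nⱼ.
Posterior concentration: (20.7, 38.8, 27.1), total = 86.6.
Joint mode component: (α_{T1}−1)/(Σα−K) = 19.7/83.6 = 0.2356.

0.2356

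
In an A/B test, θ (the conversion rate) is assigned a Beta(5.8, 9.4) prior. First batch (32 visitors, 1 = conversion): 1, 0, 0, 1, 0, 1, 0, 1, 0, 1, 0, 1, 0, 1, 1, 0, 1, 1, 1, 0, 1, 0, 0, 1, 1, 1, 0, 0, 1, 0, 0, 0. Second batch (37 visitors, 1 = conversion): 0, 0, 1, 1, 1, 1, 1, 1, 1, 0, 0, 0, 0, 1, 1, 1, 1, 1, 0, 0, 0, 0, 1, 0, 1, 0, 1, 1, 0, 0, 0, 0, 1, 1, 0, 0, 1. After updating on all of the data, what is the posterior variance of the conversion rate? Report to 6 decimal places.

0.002931

The Beta prior is conjugate to a Binomial/Bernoulli likelihood; the update adds successes to α and failures to β.
After batch 1: Beta(5.8+16, 9.4+16) = Beta(21.8, 25.4).
After batch 2: Beta(21.8+19, 25.4+18) = Beta(40.8, 43.4).
Var = αβ/((α+β)²(α+β+1)) = 40.8·43.4/(84.2²·85.2) = 0.002931.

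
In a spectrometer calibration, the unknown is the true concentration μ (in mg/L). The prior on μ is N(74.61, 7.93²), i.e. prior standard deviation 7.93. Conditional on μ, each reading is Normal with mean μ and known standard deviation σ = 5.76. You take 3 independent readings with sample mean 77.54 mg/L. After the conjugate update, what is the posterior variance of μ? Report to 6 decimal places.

9.405168

For Normal data with known variance σ², a Normal(μ₀, σ₀²) prior on μ is conjugate. Posterior precision = 1/σ₀² + n/σ²; posterior mean is the precision-weighted average of μ₀ and x̄.
σ₀² = 7.93² = 62.8849, σ² = 5.76² = 33.1776; σ² + n·σ₀² = 33.1776 + 3·62.8849 = 221.8323.
Posterior precision = 1/σ₀² + n/σ² = 1/62.8849 + 3/33.1776 = (σ² + n·σ₀²)/(σ₀²σ²) = 221.8323/(62.8849·33.1776); posterior variance σₙ² = σ₀²σ²/(σ² + n·σ₀²) = 62.8849·33.1776/221.8323 = 9.405168.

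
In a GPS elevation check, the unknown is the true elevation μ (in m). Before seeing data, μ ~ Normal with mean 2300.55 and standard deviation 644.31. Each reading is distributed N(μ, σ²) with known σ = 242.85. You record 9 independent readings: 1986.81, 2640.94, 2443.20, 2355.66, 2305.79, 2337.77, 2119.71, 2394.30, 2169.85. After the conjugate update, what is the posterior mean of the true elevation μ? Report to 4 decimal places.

For Normal data with known variance σ², a Normal(μ₀, σ₀²) prior on μ is conjugate. Posterior precision = 1/σ₀² + n/σ²; posterior mean is the precision-weighted average of μ₀ and x̄.
Σxᵢ = 1986.81 + 2640.94 + 2443.20 + 2355.66 + 2305.79 + 2337.77 + 2119.71 + 2394.30 + 2169.85 = 20754.03, so n·x̄ = 20754.03.
σ₀² = 644.31² = 415135.3761, σ² = 242.85² = 58976.1225; σ² + n·σ₀² = 58976.1225 + 9·415135.3761 = 3795194.5074.
Posterior mean = (μ₀/σ₀² + n·x̄/σ²)/(1/σ₀² + n/σ²) = (σ²·μ₀ + σ₀²·n·x̄)/(σ² + n·σ₀²) = (58976.1225·2300.55 + 415135.3761·20754.03)/3795194.5074 = 8751409568.258058/3795194.5074 = 2305.9186.

2305.9186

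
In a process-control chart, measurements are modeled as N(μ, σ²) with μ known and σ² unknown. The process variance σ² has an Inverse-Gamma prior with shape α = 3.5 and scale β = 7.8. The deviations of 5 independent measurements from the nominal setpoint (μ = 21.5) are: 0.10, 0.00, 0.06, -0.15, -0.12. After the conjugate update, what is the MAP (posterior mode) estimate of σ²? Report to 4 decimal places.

1.1179

With known mean μ and an Inverse-Gamma(α, β) prior on σ², the Normal likelihood is conjugate: posterior is Inv-Gamma(α + n/2, β + Σ(xᵢ−μ)²/2).
Σ(xᵢ−μ)² = (0.10)² + (0.00)² + (0.06)² + (-0.15)² + (-0.12)² = 0.0505.
Posterior: Inv-Gamma(3.5 + 5/2, 7.8 + 0.0505/2) = Inv-Gamma(6.00, 7.82525).
Mode = β/(α+1) = 7.82525/7.00 = 1.1179.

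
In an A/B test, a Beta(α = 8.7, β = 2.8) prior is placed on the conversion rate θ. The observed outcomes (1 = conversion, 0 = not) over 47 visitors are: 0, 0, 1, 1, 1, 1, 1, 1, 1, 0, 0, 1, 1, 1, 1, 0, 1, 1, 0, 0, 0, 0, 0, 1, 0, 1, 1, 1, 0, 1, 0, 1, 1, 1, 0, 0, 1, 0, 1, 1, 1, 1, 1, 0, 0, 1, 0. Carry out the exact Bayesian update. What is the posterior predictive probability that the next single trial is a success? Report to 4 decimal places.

The Beta prior is conjugate to a Binomial/Bernoulli likelihood; the update adds successes to α and failures to β.
Posterior: Beta(α+k, β+n−k) = Beta(8.7+28, 2.8+19) = Beta(36.7, 21.8).
For a single future Bernoulli trial, P(success | data) = α/(α+β) = 0.6274.

0.6274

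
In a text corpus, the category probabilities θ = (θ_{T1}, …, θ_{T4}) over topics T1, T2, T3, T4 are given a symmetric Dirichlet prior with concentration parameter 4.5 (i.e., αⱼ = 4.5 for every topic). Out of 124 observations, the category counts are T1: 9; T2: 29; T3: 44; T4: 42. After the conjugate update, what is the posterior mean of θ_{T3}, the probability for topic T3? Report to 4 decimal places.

The Dirichlet prior is conjugate to the Multinomial likelihood: each posterior αⱼ = prior αⱼ + observed count nⱼ.
Posterior concentration: (13.5, 33.5, 48.5, 46.5), total = 142.0.
E[θ_{T3}|data] = α_{T3}/Σα = 48.5/142.0 = 0.3415.

0.3415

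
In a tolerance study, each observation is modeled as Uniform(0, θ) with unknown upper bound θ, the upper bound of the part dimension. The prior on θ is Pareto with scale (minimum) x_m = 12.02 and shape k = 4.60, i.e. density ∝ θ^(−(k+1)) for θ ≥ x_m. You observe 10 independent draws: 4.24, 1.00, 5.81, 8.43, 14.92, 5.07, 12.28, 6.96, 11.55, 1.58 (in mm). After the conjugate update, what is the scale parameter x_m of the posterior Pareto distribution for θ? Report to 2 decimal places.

A Pareto(scale x_m, shape k) prior on the upper bound θ of Uniform(0, θ) is conjugate: posterior is Pareto(max(x_m, max xᵢ), k + n).
Sample maximum = 14.92; prior scale x_m = 12.02 → posterior scale = max = 14.92.
Posterior shape = 4.60 + 10 = 14.60.
Posterior scale x_m = 14.92.

14.92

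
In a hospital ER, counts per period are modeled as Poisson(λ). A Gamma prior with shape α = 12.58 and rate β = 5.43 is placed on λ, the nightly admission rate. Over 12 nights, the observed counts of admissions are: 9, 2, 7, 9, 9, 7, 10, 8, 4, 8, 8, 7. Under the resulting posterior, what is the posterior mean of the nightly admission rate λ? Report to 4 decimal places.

With a Gamma(shape α, rate β) prior, the Poisson likelihood is conjugate: the posterior is Gamma(α + ΣXᵢ, β + n).
Sum of counts S = 88 over n = 12 nights.
Posterior: Gamma(α+S, β+n) = Gamma(12.58+88, 5.43+12) = Gamma(100.58, 17.43).
Posterior mean = α/β = 100.58/17.43 = 5.7705.

5.7705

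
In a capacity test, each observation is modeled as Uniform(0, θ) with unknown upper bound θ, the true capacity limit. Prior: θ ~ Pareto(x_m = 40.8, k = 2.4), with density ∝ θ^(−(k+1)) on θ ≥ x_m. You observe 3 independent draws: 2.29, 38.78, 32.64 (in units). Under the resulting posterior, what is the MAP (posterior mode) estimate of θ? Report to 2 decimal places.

40.80

A Pareto(scale x_m, shape k) prior on the upper bound θ of Uniform(0, θ) is conjugate: posterior is Pareto(max(x_m, max xᵢ), k + n).
Sample maximum = 38.78; prior scale x_m = 40.8 → posterior scale = max = 40.80.
Posterior shape = 2.4 + 3 = 5.4.
The Pareto density is decreasing on [x_m, ∞), so the mode is x_m = 40.80.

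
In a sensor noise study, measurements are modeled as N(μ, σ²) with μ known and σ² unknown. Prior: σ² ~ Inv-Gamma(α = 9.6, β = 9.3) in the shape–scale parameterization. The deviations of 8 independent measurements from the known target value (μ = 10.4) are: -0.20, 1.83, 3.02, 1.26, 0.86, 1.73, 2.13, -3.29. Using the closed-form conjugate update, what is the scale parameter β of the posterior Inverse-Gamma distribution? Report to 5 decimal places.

25.89520

With known mean μ and an Inverse-Gamma(α, β) prior on σ², the Normal likelihood is conjugate: posterior is Inv-Gamma(α + n/2, β + Σ(xᵢ−μ)²/2).
Σ(xᵢ−μ)² = (-0.20)² + (1.83)² + (3.02)² + (1.26)² + (0.86)² + (1.73)² + (2.13)² + (-3.29)² = 33.1904.
Posterior: Inv-Gamma(9.6 + 8/2, 9.3 + 33.1904/2) = Inv-Gamma(13.60, 25.89520).
Posterior β = 25.89520.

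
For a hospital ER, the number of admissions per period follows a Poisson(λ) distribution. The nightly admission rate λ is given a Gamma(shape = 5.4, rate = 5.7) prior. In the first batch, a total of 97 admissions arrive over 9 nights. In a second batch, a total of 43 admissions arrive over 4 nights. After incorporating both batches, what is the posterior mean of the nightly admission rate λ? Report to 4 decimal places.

7.7754

With a Gamma(shape α, rate β) prior, the Poisson likelihood is conjugate: the posterior is Gamma(α + ΣXᵢ, β + n).
After batch 1: Gamma(α+S, β+n) = Gamma(5.4+97, 5.7+9) = Gamma(102.4, 14.7).
After batch 2: Gamma(α+S, β+n) = Gamma(102.4+43, 14.7+4) = Gamma(145.4, 18.7).
Posterior mean = α/β = 145.4/18.7 = 7.7754.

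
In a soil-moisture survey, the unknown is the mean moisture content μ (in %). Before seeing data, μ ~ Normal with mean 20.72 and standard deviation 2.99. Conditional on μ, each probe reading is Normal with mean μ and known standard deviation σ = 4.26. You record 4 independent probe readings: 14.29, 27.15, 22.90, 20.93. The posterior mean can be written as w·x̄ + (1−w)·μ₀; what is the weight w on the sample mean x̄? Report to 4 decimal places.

0.6634

For Normal data with known variance σ², a Normal(μ₀, σ₀²) prior on μ is conjugate. Posterior precision = 1/σ₀² + n/σ²; posterior mean is the precision-weighted average of μ₀ and x̄.
σ₀² = 2.99² = 8.9401, σ² = 4.26² = 18.1476. Prior precision 1/σ₀² = 1/8.9401; data precision n/σ² = 4/18.1476.
w = (n/σ²)/(1/σ₀² + n/σ²) = n·σ₀²/(σ² + n·σ₀²) = 4·8.9401/(18.1476 + 4·8.9401) = 35.7604/53.908 = 0.6634.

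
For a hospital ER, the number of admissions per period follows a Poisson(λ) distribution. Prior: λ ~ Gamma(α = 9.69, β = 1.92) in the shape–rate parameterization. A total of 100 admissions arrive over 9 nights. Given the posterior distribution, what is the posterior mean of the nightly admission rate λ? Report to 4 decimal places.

10.0449

With a Gamma(shape α, rate β) prior, the Poisson likelihood is conjugate: the posterior is Gamma(α + ΣXᵢ, β + n).
Posterior: Gamma(α+S, β+n) = Gamma(9.69+100, 1.92+9) = Gamma(109.69, 10.92).
Posterior mean = α/β = 109.69/10.92 = 10.0449.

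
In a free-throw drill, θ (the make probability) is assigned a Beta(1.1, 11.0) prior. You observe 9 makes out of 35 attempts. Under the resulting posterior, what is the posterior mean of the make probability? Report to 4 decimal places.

The Beta prior is conjugate to a Binomial/Bernoulli likelihood; the update adds successes to α and failures to β.
Posterior: Beta(α+k, β+n−k) = Beta(1.1+9, 11.0+26) = Beta(10.1, 37.0).
Posterior mean = α/(α+β) = 10.1/47.1 = 0.2144.

0.2144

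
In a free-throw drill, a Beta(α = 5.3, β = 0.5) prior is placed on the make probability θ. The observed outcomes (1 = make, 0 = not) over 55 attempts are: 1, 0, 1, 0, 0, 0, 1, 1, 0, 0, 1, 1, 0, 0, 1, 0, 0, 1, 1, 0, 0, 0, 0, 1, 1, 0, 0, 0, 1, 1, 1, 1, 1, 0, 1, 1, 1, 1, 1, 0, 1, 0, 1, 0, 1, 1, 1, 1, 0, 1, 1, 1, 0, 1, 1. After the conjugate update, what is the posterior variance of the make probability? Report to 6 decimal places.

The Beta prior is conjugate to a Binomial/Bernoulli likelihood; the update adds successes to α and failures to β.
Posterior: Beta(α+k, β+n−k) = Beta(5.3+32, 0.5+23) = Beta(37.3, 23.5).
Var = αβ/((α+β)²(α+β+1)) = 37.3·23.5/(60.8²·61.8) = 0.003837.

0.003837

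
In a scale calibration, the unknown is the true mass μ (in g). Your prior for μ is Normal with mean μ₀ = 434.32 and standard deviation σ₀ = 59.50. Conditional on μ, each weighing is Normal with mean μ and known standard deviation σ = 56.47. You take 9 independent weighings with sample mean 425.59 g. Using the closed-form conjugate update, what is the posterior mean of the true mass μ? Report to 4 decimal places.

For Normal data with known variance σ², a Normal(μ₀, σ₀²) prior on μ is conjugate. Posterior precision = 1/σ₀² + n/σ²; posterior mean is the precision-weighted average of μ₀ and x̄.
n·x̄ = 9·425.59 = 3830.31.
σ₀² = 59.50² = 3540.25, σ² = 56.47² = 3188.8609; σ² + n·σ₀² = 3188.8609 + 9·3540.25 = 35051.1109.
Posterior mean = (μ₀/σ₀² + n·x̄/σ²)/(1/σ₀² + n/σ²) = (σ²·μ₀ + σ₀²·n·x̄)/(σ² + n·σ₀²) = (3188.8609·434.32 + 3540.25·3830.31)/35051.1109 = 14945241.043588/35051.1109 = 426.3842.

426.3842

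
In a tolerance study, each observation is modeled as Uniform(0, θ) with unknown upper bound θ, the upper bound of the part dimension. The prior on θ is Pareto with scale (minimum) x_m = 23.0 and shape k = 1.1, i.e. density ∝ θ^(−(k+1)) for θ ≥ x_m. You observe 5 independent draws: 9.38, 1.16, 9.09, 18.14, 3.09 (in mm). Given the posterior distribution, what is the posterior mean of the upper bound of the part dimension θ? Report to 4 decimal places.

A Pareto(scale x_m, shape k) prior on the upper bound θ of Uniform(0, θ) is conjugate: posterior is Pareto(max(x_m, max xᵢ), k + n).
Sample maximum = 18.14; prior scale x_m = 23.0 → posterior scale = max = 23.00.
Posterior shape = 1.1 + 5 = 6.1.
E[θ|data] = k·x_m/(k−1) = 6.1·23.00/5.1 = 27.5098.

27.5098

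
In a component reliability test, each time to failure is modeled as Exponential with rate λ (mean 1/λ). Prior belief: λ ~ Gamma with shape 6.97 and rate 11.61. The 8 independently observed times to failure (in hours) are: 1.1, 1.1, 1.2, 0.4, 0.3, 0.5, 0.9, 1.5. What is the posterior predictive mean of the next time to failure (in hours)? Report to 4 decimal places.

With a Gamma(shape α, rate β) prior on the exponential rate λ, the posterior after n observations with total T = Σxᵢ is Gamma(α+n, β+T).
Sum of observations T = 7.0 hours; n = 8.
Posterior: Gamma(6.97+8, 11.61+7.0) = Gamma(14.97, 18.61).
The predictive distribution for the next observation is Lomax; its mean is β/(α−1) = 18.61/13.97 = 1.3321.

1.3321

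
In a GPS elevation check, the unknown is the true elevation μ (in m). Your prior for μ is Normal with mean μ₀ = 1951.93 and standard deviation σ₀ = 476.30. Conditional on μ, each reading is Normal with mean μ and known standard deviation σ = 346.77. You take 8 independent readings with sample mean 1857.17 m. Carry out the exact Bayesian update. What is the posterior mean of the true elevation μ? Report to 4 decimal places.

For Normal data with known variance σ², a Normal(μ₀, σ₀²) prior on μ is conjugate. Posterior precision = 1/σ₀² + n/σ²; posterior mean is the precision-weighted average of μ₀ and x̄.
n·x̄ = 8·1857.17 = 14857.36.
σ₀² = 476.30² = 226861.69, σ² = 346.77² = 120249.4329; σ² + n·σ₀² = 120249.4329 + 8·226861.69 = 1935142.9529.
Posterior mean = (μ₀/σ₀² + n·x̄/σ²)/(1/σ₀² + n/σ²) = (σ²·μ₀ + σ₀²·n·x̄)/(σ² + n·σ₀²) = (120249.4329·1951.93 + 226861.69·14857.36)/1935142.9529 = 3605284274.098897/1935142.9529 = 1863.0584.

1863.0584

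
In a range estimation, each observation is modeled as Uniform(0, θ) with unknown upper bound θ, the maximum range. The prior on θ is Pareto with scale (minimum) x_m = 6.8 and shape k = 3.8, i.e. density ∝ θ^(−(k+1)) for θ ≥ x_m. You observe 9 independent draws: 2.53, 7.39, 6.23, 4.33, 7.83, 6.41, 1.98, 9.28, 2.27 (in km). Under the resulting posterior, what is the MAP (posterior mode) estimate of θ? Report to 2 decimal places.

9.28

A Pareto(scale x_m, shape k) prior on the upper bound θ of Uniform(0, θ) is conjugate: posterior is Pareto(max(x_m, max xᵢ), k + n).
Sample maximum = 9.28; prior scale x_m = 6.8 → posterior scale = max = 9.28.
Posterior shape = 3.8 + 9 = 12.8.
The Pareto density is decreasing on [x_m, ∞), so the mode is x_m = 9.28.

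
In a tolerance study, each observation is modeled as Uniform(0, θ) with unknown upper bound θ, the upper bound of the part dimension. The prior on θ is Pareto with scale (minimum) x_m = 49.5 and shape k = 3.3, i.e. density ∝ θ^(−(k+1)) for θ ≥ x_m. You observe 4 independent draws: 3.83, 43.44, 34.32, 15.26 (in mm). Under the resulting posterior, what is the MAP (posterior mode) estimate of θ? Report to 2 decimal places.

A Pareto(scale x_m, shape k) prior on the upper bound θ of Uniform(0, θ) is conjugate: posterior is Pareto(max(x_m, max xᵢ), k + n).
Sample maximum = 43.44; prior scale x_m = 49.5 → posterior scale = max = 49.50.
Posterior shape = 3.3 + 4 = 7.3.
The Pareto density is decreasing on [x_m, ∞), so the mode is x_m = 49.50.

49.50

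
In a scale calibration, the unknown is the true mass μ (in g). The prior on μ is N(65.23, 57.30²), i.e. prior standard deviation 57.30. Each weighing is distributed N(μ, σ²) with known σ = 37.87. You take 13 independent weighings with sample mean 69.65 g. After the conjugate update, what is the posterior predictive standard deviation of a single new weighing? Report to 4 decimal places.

39.2539

For Normal data with known variance σ², a Normal(μ₀, σ₀²) prior on μ is conjugate. Posterior precision = 1/σ₀² + n/σ²; posterior mean is the precision-weighted average of μ₀ and x̄.
σ₀² = 57.30² = 3283.29, σ² = 37.87² = 1434.1369; σ² + n·σ₀² = 1434.1369 + 13·3283.29 = 44116.9069.
Posterior precision = 1/σ₀² + n/σ² = 1/3283.29 + 13/1434.1369 = (σ² + n·σ₀²)/(σ₀²σ²) = 44116.9069/(3283.29·1434.1369); posterior variance σₙ² = σ₀²σ²/(σ² + n·σ₀²) = 3283.29·1434.1369/44116.9069 = 106.732037.
Predictive variance for one new observation = σₙ² + σ² = 3283.29·1434.1369/44116.9069 + 1434.1369 = σ²·(σ₀² + 44116.9069)/44116.9069 = 1434.1369·47400.1969/44116.9069 = 1540.868937; SD = √(1434.1369·47400.1969/44116.9069) = 39.2539.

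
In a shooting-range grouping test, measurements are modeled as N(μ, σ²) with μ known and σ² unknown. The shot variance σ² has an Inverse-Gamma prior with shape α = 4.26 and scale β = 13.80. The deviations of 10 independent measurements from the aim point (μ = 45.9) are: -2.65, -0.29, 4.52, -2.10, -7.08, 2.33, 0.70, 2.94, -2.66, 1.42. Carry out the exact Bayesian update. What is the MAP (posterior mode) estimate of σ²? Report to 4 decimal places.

6.4975

With known mean μ and an Inverse-Gamma(α, β) prior on σ², the Normal likelihood is conjugate: posterior is Inv-Gamma(α + n/2, β + Σ(xᵢ−μ)²/2).
Σ(xᵢ−μ)² = (-2.65)² + (-0.29)² + (4.52)² + (-2.10)² + (-7.08)² + (2.33)² + (0.70)² + (2.94)² + (-2.66)² + (1.42)² = 105.7279.
Posterior: Inv-Gamma(4.26 + 10/2, 13.80 + 105.7279/2) = Inv-Gamma(9.26, 66.66395).
Mode = β/(α+1) = 66.66395/10.26 = 6.4975.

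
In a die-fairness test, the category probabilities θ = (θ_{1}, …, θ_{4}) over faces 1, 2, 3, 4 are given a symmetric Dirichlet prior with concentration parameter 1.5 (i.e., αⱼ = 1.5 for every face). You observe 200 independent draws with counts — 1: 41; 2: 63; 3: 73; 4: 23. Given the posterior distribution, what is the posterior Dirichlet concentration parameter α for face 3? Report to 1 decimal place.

The Dirichlet prior is conjugate to the Multinomial likelihood: each posterior αⱼ = prior αⱼ + observed count nⱼ.
Posterior concentration: (42.5, 64.5, 74.5, 24.5), total = 206.0.
α_{3} = 1.5 + 73 = 74.5.

74.5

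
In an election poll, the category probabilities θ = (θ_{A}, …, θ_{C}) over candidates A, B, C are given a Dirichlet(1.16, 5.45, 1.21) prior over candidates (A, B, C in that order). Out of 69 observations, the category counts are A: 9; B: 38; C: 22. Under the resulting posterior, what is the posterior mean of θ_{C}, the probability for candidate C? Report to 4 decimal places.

The Dirichlet prior is conjugate to the Multinomial likelihood: each posterior αⱼ = prior αⱼ + observed count nⱼ.
Posterior concentration: (10.16, 43.45, 23.21), total = 76.82.
E[θ_{C}|data] = α_{C}/Σα = 23.21/76.82 = 0.3021.

0.3021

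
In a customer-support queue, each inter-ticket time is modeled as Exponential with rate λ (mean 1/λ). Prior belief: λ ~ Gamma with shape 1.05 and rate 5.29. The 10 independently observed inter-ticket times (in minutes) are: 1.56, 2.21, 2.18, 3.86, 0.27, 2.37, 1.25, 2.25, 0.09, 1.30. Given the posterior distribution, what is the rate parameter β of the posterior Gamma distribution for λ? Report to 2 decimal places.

With a Gamma(shape α, rate β) prior on the exponential rate λ, the posterior after n observations with total T = Σxᵢ is Gamma(α+n, β+T).
Sum of observations T = 17.34 minutes; n = 10.
Posterior: Gamma(1.05+10, 5.29+17.34) = Gamma(11.05, 22.63).
Posterior β = 22.63.

22.63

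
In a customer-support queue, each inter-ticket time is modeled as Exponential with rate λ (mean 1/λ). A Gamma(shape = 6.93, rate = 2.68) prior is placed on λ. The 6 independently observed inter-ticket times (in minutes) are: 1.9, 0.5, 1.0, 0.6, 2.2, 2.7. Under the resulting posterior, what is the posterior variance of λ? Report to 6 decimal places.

With a Gamma(shape α, rate β) prior on the exponential rate λ, the posterior after n observations with total T = Σxᵢ is Gamma(α+n, β+T).
Sum of observations T = 8.9 minutes; n = 6.
Posterior: Gamma(6.93+6, 2.68+8.9) = Gamma(12.93, 11.58).
Var = α/β² = 0.096423.

0.096423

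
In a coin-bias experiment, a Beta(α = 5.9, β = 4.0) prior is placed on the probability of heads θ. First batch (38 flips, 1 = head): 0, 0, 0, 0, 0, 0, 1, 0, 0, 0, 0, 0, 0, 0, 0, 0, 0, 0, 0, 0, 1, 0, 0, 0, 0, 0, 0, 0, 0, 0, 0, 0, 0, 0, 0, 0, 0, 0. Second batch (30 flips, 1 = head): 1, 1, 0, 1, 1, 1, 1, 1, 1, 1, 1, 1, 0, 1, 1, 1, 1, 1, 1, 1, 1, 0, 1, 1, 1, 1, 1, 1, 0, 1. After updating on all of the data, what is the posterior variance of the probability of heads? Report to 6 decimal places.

The Beta prior is conjugate to a Binomial/Bernoulli likelihood; the update adds successes to α and failures to β.
After batch 1: Beta(5.9+2, 4.0+36) = Beta(7.9, 40.0).
After batch 2: Beta(7.9+26, 40.0+4) = Beta(33.9, 44.0).
Var = αβ/((α+β)²(α+β+1)) = 33.9·44.0/(77.9²·78.9) = 0.003115.

0.003115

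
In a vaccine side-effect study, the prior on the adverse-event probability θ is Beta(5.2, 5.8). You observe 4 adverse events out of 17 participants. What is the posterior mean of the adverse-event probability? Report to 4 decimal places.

The Beta prior is conjugate to a Binomial/Bernoulli likelihood; the update adds successes to α and failures to β.
Posterior: Beta(α+k, β+n−k) = Beta(5.2+4, 5.8+13) = Beta(9.2, 18.8).
Posterior mean = α/(α+β) = 9.2/28.0 = 0.3286.

0.3286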